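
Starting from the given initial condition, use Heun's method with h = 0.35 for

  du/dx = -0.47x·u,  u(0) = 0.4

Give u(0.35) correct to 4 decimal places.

Heun: k1 = f(x_n, u_n); k2 = f(x_n + h, u_n + h·k1); u_{n+1} = u_n + (h/2)·(k1 + k2).
x=0.000000, u=0.400000:
  k1 = f(0.000000, 0.400000) = 0.000000
  k2 = f(0.350000, 0.400000) = -0.065800
  u ← 0.400000 + (0.35/2)·(0.000000 + (-0.065800)) = 0.388485
u(0.35) ≈ 0.3885

0.3885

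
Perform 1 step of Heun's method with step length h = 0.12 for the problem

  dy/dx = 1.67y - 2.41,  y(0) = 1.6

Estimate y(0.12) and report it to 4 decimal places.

1.6346

Heun: k1 = f(x_n, y_n); k2 = f(x_n + h, y_n + h·k1); y_{n+1} = y_n + (h/2)·(k1 + k2).
x=0.000000, y=1.600000:
  k1 = f(0.000000, 1.600000) = 0.262000
  k2 = f(0.120000, 1.631440) = 0.314505
  y ← 1.600000 + (0.12/2)·(0.262000 + 0.314505) = 1.634590
y(0.12) ≈ 1.6346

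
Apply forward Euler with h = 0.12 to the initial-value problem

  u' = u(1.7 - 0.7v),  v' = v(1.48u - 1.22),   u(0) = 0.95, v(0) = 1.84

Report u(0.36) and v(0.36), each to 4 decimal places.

1.0857, 2.0140

Euler on (u,v): u_{n+1} = u_n + h·u', v_{n+1} = v_n + h·v'.
0.000000: (0.950000, 1.840000); f=(0.391400, 0.342240) → (0.996968, 1.881069)
0.120000: (0.996968, 1.881069); f=(0.382090, 0.480637) → (1.042819, 1.938745)
0.240000: (1.042819, 1.938745); f=(0.357560, 0.626936) → (1.085726, 2.013977)
(u(0.36), v(0.36)) ≈ (1.0857, 2.0140)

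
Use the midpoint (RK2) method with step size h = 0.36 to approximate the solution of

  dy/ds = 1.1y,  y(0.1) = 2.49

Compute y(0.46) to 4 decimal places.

Midpoint: k1 = f(s_n, y_n); k2 = f(s_n + h/2, y_n + (h/2)·k1); y_{n+1} = y_n + h·k2.
s=0.100000, y=2.490000:
  k1 = f(0.100000, 2.490000) = 2.739000
  k2 = f(0.280000, 2.983020) = 3.281322
  y ← 2.490000 + 0.36·3.281322 = 3.671276
y(0.46) ≈ 3.6713

3.6713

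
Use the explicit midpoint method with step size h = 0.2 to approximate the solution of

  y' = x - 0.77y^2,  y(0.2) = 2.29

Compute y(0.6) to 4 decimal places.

Midpoint: k1 = f(x_n, y_n); k2 = f(x_n + h/2, y_n + (h/2)·k1); y_{n+1} = y_n + h·k2.
x=0.200000, y=2.290000:
  k1 = f(0.200000, 2.290000) = -3.837957
  k2 = f(0.300000, 1.906204) = -2.497883
  y ← 2.290000 + 0.2·(-2.497883) = 1.790423
x=0.400000, y=1.790423:
  k1 = f(0.400000, 1.790423) = -2.068324
  k2 = f(0.500000, 1.583591) = -1.430975
  y ← 1.790423 + 0.2·(-1.430975) = 1.504228
y(0.6) ≈ 1.5042

1.5042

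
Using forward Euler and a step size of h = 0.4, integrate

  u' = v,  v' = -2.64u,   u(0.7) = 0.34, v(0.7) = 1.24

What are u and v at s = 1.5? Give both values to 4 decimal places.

Euler on (u,v): u_{n+1} = u_n + h·u', v_{n+1} = v_n + h·v'.
0.700000: (0.340000, 1.240000); f=(1.240000, -0.897600) → (0.836000, 0.880960)
1.100000: (0.836000, 0.880960); f=(0.880960, -2.207040) → (1.188384, -0.001856)
(u(1.5), v(1.5)) ≈ (1.1884, -0.0019)

1.1884, -0.0019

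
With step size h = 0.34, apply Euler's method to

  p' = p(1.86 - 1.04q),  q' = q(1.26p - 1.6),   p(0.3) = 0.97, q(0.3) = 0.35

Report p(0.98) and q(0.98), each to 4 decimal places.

Euler on (p,q): p_{n+1} = p_n + h·p', q_{n+1} = q_n + h·q'.
0.300000: (0.970000, 0.350000); f=(1.451120, -0.132230) → (1.463381, 0.305042)
0.640000: (1.463381, 0.305042); f=(2.257640, 0.074387) → (2.230978, 0.330334)
(p(0.98), q(0.98)) ≈ (2.2310, 0.3303)

2.2310, 0.3303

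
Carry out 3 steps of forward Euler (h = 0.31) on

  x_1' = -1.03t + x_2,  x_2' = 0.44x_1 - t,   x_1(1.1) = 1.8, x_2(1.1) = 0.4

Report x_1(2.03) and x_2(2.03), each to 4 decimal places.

0.6932, -0.2853

Euler on (x_1,x_2): x_1_{n+1} = x_1_n + h·x_1', x_2_{n+1} = x_2_n + h·x_2'.
1.100000: (1.800000, 0.400000); f=(-0.733000, -0.308000) → (1.572770, 0.304520)
1.410000: (1.572770, 0.304520); f=(-1.147780, -0.717981) → (1.216958, 0.081946)
1.720000: (1.216958, 0.081946); f=(-1.689654, -1.184538) → (0.693165, -0.285261)
(x_1(2.03), x_2(2.03)) ≈ (0.6932, -0.2853)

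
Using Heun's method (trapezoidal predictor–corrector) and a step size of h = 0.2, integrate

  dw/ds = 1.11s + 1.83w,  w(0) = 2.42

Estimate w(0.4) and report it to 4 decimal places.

Heun: k1 = f(s_n, w_n); k2 = f(s_n + h, w_n + h·k1); w_{n+1} = w_n + (h/2)·(k1 + k2).
s=0.000000, w=2.420000:
  k1 = f(0.000000, 2.420000) = 4.428600
  k2 = f(0.200000, 3.305720) = 6.271468
  w ← 2.420000 + (0.2/2)·(4.428600 + 6.271468) = 3.490007
s=0.200000, w=3.490007:
  k1 = f(0.200000, 3.490007) = 6.608712
  k2 = f(0.400000, 4.811749) = 9.249501
  w ← 3.490007 + (0.2/2)·(6.608712 + 9.249501) = 5.075828
w(0.4) ≈ 5.0758

5.0758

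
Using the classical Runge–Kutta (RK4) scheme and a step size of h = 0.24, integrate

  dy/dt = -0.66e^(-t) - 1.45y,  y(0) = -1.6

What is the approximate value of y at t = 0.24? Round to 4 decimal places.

RK4: k1 = f(t_n, y_n); k2 = f(t_n + h/2, y_n + (h/2)·k1); k3 = f(t_n + h/2, y_n + (h/2)·k2); k4 = f(t_n + h, y_n + h·k3); y_{n+1} = y_n + (h/6)·(k1 + 2k2 + 2k3 + k4).
t=0.000000, y=-1.600000:
  k1 = f(0.000000, -1.600000) = 1.660000
  k2 = f(0.120000, -1.400800) = 1.445793
  k3 = f(0.120000, -1.426505) = 1.483065
  k4 = f(0.240000, -1.244064) = 1.284719
  y ← -1.600000 + (0.24/6)·(k1 + 2k2 + 2k3 + k4) = -1.247903
y(0.24) ≈ -1.2479

-1.2479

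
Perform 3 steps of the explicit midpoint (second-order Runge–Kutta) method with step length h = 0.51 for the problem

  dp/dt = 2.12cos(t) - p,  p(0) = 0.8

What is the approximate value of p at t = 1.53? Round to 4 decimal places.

0.9922

Midpoint: k1 = f(t_n, p_n); k2 = f(t_n + h/2, p_n + (h/2)·k1); p_{n+1} = p_n + h·k2.
t=0.000000, p=0.800000:
  k1 = f(0.000000, 0.800000) = 1.320000
  k2 = f(0.255000, 1.136600) = 0.914846
  p ← 0.800000 + 0.51·0.914846 = 1.266572
t=0.510000, p=1.266572:
  k1 = f(0.510000, 1.266572) = 0.583647
  k2 = f(0.765000, 1.415401) = 0.113929
  p ← 1.266572 + 0.51·0.113929 = 1.324675
t=1.020000, p=1.324675:
  k1 = f(1.020000, 1.324675) = -0.215140
  k2 = f(1.275000, 1.269815) = -0.651831
  p ← 1.324675 + 0.51·(-0.651831) = 0.992241
p(1.53) ≈ 0.9922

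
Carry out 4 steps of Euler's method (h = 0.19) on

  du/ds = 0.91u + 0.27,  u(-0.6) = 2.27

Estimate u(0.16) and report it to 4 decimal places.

4.5609

Euler: u_{n+1} = u_n + h·f(s_n, u_n).
s=-0.600000, u=2.270000: f=2.335700 → u ← 2.270000 + 0.19·2.335700 = 2.713783
s=-0.410000, u=2.713783: f=2.739543 → u ← 2.713783 + 0.19·2.739543 = 3.234296
s=-0.220000, u=3.234296: f=3.213209 → u ← 3.234296 + 0.19·3.213209 = 3.844806
s=-0.030000, u=3.844806: f=3.768773 → u ← 3.844806 + 0.19·3.768773 = 4.560873
u(0.16) ≈ 4.5609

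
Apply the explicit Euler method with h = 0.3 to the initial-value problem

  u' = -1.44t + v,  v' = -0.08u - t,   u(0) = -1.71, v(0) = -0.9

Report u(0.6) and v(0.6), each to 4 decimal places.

Euler on (u,v): u_{n+1} = u_n + h·u', v_{n+1} = v_n + h·v'.
0.000000: (-1.710000, -0.900000); f=(-0.900000, 0.136800) → (-1.980000, -0.858960)
0.300000: (-1.980000, -0.858960); f=(-1.290960, -0.141600) → (-2.367288, -0.901440)
(u(0.6), v(0.6)) ≈ (-2.3673, -0.9014)

-2.3673, -0.9014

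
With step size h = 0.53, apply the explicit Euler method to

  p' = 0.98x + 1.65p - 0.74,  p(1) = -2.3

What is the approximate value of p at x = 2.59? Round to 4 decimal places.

Euler: p_{n+1} = p_n + h·f(x_n, p_n).
x=1.000000, p=-2.300000: f=-3.555000 → p ← -2.300000 + 0.53·(-3.555000) = -4.184150
x=1.530000, p=-4.184150: f=-6.144448 → p ← -4.184150 + 0.53·(-6.144448) = -7.440707
x=2.060000, p=-7.440707: f=-10.998367 → p ← -7.440707 + 0.53·(-10.998367) = -13.269842
p(2.59) ≈ -13.2698

-13.2698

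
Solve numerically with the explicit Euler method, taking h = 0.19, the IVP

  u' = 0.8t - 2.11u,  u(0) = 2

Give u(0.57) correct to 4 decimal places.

Euler: u_{n+1} = u_n + h·f(t_n, u_n).
t=0.000000, u=2.000000: f=-4.220000 → u ← 2.000000 + 0.19·(-4.220000) = 1.198200
t=0.190000, u=1.198200: f=-2.376202 → u ← 1.198200 + 0.19·(-2.376202) = 0.746722
t=0.380000, u=0.746722: f=-1.271583 → u ← 0.746722 + 0.19·(-1.271583) = 0.505121
u(0.57) ≈ 0.5051

0.5051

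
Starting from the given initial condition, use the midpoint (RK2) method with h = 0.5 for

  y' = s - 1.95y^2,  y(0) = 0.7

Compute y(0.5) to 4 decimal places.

0.6177

Midpoint: k1 = f(s_n, y_n); k2 = f(s_n + h/2, y_n + (h/2)·k1); y_{n+1} = y_n + h·k2.
s=0.000000, y=0.700000:
  k1 = f(0.000000, 0.700000) = -0.955500
  k2 = f(0.250000, 0.461125) = -0.164641
  y ← 0.700000 + 0.5·(-0.164641) = 0.617680
y(0.5) ≈ 0.6177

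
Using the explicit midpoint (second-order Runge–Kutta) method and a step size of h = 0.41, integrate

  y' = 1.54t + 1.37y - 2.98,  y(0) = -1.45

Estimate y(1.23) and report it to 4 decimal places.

-14.2858

Midpoint: k1 = f(t_n, y_n); k2 = f(t_n + h/2, y_n + (h/2)·k1); y_{n+1} = y_n + h·k2.
t=0.000000, y=-1.450000:
  k1 = f(0.000000, -1.450000) = -4.966500
  k2 = f(0.205000, -2.468132) = -6.045642
  y ← -1.450000 + 0.41·(-6.045642) = -3.928713
t=0.410000, y=-3.928713:
  k1 = f(0.410000, -3.928713) = -7.730937
  k2 = f(0.615000, -5.513555) = -9.586470
  y ← -3.928713 + 0.41·(-9.586470) = -7.859166
t=0.820000, y=-7.859166:
  k1 = f(0.820000, -7.859166) = -12.484257
  k2 = f(1.025000, -10.418439) = -15.674761
  y ← -7.859166 + 0.41·(-15.674761) = -14.285818
y(1.23) ≈ -14.2858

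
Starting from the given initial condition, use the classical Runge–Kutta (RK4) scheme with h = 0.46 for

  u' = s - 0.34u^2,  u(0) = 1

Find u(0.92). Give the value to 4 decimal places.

1.1141

RK4: k1 = f(s_n, u_n); k2 = f(s_n + h/2, u_n + (h/2)·k1); k3 = f(s_n + h/2, u_n + (h/2)·k2); k4 = f(s_n + h, u_n + h·k3); u_{n+1} = u_n + (h/6)·(k1 + 2k2 + 2k3 + k4).
s=0.000000, u=1.000000:
  k1 = f(0.000000, 1.000000) = -0.340000
  k2 = f(0.230000, 0.921800) = -0.058903
  k3 = f(0.230000, 0.986452) = -0.100850
  k4 = f(0.460000, 0.953609) = 0.150814
  u ← 1.000000 + (0.46/6)·(k1 + 2k2 + 2k3 + k4) = 0.961000
s=0.460000, u=0.961000:
  k1 = f(0.460000, 0.961000) = 0.146003
  k2 = f(0.690000, 0.994581) = 0.353675
  k3 = f(0.690000, 1.042346) = 0.320595
  k4 = f(0.920000, 1.108474) = 0.502237
  u ← 0.961000 + (0.46/6)·(k1 + 2k2 + 2k3 + k4) = 1.114087
u(0.92) ≈ 1.1141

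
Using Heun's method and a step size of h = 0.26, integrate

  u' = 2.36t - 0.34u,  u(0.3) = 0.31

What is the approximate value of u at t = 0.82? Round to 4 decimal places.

Heun: k1 = f(t_n, u_n); k2 = f(t_n + h, u_n + h·k1); u_{n+1} = u_n + (h/2)·(k1 + k2).
t=0.300000, u=0.310000:
  k1 = f(0.300000, 0.310000) = 0.602600
  k2 = f(0.560000, 0.466676) = 1.162930
  u ← 0.310000 + (0.26/2)·(0.602600 + 1.162930) = 0.539519
t=0.560000, u=0.539519:
  k1 = f(0.560000, 0.539519) = 1.138164
  k2 = f(0.820000, 0.835441) = 1.651150
  u ← 0.539519 + (0.26/2)·(1.138164 + 1.651150) = 0.902130
u(0.82) ≈ 0.9021

0.9021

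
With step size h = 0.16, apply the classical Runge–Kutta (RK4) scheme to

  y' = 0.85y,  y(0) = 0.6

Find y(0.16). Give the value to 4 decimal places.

0.6874

RK4: k1 = f(x_n, y_n); k2 = f(x_n + h/2, y_n + (h/2)·k1); k3 = f(x_n + h/2, y_n + (h/2)·k2); k4 = f(x_n + h, y_n + h·k3); y_{n+1} = y_n + (h/6)·(k1 + 2k2 + 2k3 + k4).
x=0.000000, y=0.600000:
  k1 = f(0.000000, 0.600000) = 0.510000
  k2 = f(0.080000, 0.640800) = 0.544680
  k3 = f(0.080000, 0.643574) = 0.547038
  k4 = f(0.160000, 0.687526) = 0.584397
  y ← 0.600000 + (0.16/6)·(k1 + 2k2 + 2k3 + k4) = 0.687409
y(0.16) ≈ 0.6874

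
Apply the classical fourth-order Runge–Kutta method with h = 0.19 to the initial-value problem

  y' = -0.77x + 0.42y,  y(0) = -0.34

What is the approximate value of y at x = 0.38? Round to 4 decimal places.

RK4: k1 = f(x_n, y_n); k2 = f(x_n + h/2, y_n + (h/2)·k1); k3 = f(x_n + h/2, y_n + (h/2)·k2); k4 = f(x_n + h, y_n + h·k3); y_{n+1} = y_n + (h/6)·(k1 + 2k2 + 2k3 + k4).
x=0.000000, y=-0.340000:
  k1 = f(0.000000, -0.340000) = -0.142800
  k2 = f(0.095000, -0.353566) = -0.221648
  k3 = f(0.095000, -0.361057) = -0.224794
  k4 = f(0.190000, -0.382711) = -0.307039
  y ← -0.340000 + (0.19/6)·(k1 + 2k2 + 2k3 + k4) = -0.382520
x=0.190000, y=-0.382520:
  k1 = f(0.190000, -0.382520) = -0.306958
  k2 = f(0.285000, -0.411681) = -0.392356
  k3 = f(0.285000, -0.419793) = -0.395763
  k4 = f(0.380000, -0.457715) = -0.484840
  y ← -0.382520 + (0.19/6)·(k1 + 2k2 + 2k3 + k4) = -0.457507
y(0.38) ≈ -0.4575

-0.4575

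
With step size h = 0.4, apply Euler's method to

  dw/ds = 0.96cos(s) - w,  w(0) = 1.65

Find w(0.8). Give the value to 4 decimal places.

Euler: w_{n+1} = w_n + h·f(s_n, w_n).
s=0.000000, w=1.650000: f=-0.690000 → w ← 1.650000 + 0.4·(-0.690000) = 1.374000
s=0.400000, w=1.374000: f=-0.489781 → w ← 1.374000 + 0.4·(-0.489781) = 1.178087
w(0.8) ≈ 1.1781

1.1781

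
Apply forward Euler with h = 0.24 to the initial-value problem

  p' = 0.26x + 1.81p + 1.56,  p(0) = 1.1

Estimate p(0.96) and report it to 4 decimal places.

7.5621

Euler: p_{n+1} = p_n + h·f(x_n, p_n).
x=0.000000, p=1.100000: f=3.551000 → p ← 1.100000 + 0.24·3.551000 = 1.952240
x=0.240000, p=1.952240: f=5.155954 → p ← 1.952240 + 0.24·5.155954 = 3.189669
x=0.480000, p=3.189669: f=7.458101 → p ← 3.189669 + 0.24·7.458101 = 4.979613
x=0.720000, p=4.979613: f=10.760300 → p ← 4.979613 + 0.24·10.760300 = 7.562085
p(0.96) ≈ 7.5621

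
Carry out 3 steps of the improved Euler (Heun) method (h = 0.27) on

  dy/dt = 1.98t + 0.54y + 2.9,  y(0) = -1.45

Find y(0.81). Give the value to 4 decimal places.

1.4335

Heun: k1 = f(t_n, y_n); k2 = f(t_n + h, y_n + h·k1); y_{n+1} = y_n + (h/2)·(k1 + k2).
t=0.000000, y=-1.450000:
  k1 = f(0.000000, -1.450000) = 2.117000
  k2 = f(0.270000, -0.878410) = 2.960259
  y ← -1.450000 + (0.27/2)·(2.117000 + 2.960259) = -0.764570
t=0.270000, y=-0.764570:
  k1 = f(0.270000, -0.764570) = 3.021732
  k2 = f(0.540000, 0.051298) = 3.996901
  y ← -0.764570 + (0.27/2)·(3.021732 + 3.996901) = 0.182945
t=0.540000, y=0.182945:
  k1 = f(0.540000, 0.182945) = 4.067990
  k2 = f(0.810000, 1.281303) = 5.195703
  y ← 0.182945 + (0.27/2)·(4.067990 + 5.195703) = 1.433544
y(0.81) ≈ 1.4335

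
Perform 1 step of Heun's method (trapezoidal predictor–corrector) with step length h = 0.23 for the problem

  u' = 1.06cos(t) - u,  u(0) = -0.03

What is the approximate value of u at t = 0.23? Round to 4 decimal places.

0.1887

Heun: k1 = f(t_n, u_n); k2 = f(t_n + h, u_n + h·k1); u_{n+1} = u_n + (h/2)·(k1 + k2).
t=0.000000, u=-0.030000:
  k1 = f(0.000000, -0.030000) = 1.090000
  k2 = f(0.230000, 0.220700) = 0.811386
  u ← -0.030000 + (0.23/2)·(1.090000 + 0.811386) = 0.188659
u(0.23) ≈ 0.1887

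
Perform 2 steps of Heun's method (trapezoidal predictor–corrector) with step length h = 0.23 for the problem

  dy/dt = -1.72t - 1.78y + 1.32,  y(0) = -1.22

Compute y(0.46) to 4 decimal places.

-0.2991

Heun: k1 = f(t_n, y_n); k2 = f(t_n + h, y_n + h·k1); y_{n+1} = y_n + (h/2)·(k1 + k2).
t=0.000000, y=-1.220000:
  k1 = f(0.000000, -1.220000) = 3.491600
  k2 = f(0.230000, -0.416932) = 1.666539
  y ← -1.220000 + (0.23/2)·(3.491600 + 1.666539) = -0.626814
t=0.230000, y=-0.626814:
  k1 = f(0.230000, -0.626814) = 2.040129
  k2 = f(0.460000, -0.157584) = 0.809300
  y ← -0.626814 + (0.23/2)·(2.040129 + 0.809300) = -0.299130
y(0.46) ≈ -0.2991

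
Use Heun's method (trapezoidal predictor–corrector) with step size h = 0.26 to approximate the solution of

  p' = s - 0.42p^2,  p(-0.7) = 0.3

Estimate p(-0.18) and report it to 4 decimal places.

0.0644

Heun: k1 = f(s_n, p_n); k2 = f(s_n + h, p_n + h·k1); p_{n+1} = p_n + (h/2)·(k1 + k2).
s=-0.700000, p=0.300000:
  k1 = f(-0.700000, 0.300000) = -0.737800
  k2 = f(-0.440000, 0.108172) = -0.444914
  p ← 0.300000 + (0.26/2)·(-0.737800 + (-0.444914)) = 0.146247
s=-0.440000, p=0.146247:
  k1 = f(-0.440000, 0.146247) = -0.448983
  k2 = f(-0.180000, 0.029512) = -0.180366
  p ← 0.146247 + (0.26/2)·(-0.448983 + (-0.180366)) = 0.064432
p(-0.18) ≈ 0.0644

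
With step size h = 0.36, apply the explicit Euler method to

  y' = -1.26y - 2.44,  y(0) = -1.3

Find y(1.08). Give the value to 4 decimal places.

Euler: y_{n+1} = y_n + h·f(x_n, y_n).
x=0.000000, y=-1.300000: f=-0.802000 → y ← -1.300000 + 0.36·(-0.802000) = -1.588720
x=0.360000, y=-1.588720: f=-0.438213 → y ← -1.588720 + 0.36·(-0.438213) = -1.746477
x=0.720000, y=-1.746477: f=-0.239439 → y ← -1.746477 + 0.36·(-0.239439) = -1.832675
y(1.08) ≈ -1.8327

-1.8327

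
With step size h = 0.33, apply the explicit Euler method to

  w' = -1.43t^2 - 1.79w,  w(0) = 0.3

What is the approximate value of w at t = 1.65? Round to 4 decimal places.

-1.0461

Euler: w_{n+1} = w_n + h·f(t_n, w_n).
t=0.000000, w=0.300000: f=-0.537000 → w ← 0.300000 + 0.33·(-0.537000) = 0.122790
t=0.330000, w=0.122790: f=-0.375521 → w ← 0.122790 + 0.33·(-0.375521) = -0.001132
t=0.660000, w=-0.001132: f=-0.620882 → w ← -0.001132 + 0.33·(-0.620882) = -0.206023
t=0.990000, w=-0.206023: f=-1.032762 → w ← -0.206023 + 0.33·(-1.032762) = -0.546834
t=1.320000, w=-0.546834: f=-1.512798 → w ← -0.546834 + 0.33·(-1.512798) = -1.046058
w(1.65) ≈ -1.0461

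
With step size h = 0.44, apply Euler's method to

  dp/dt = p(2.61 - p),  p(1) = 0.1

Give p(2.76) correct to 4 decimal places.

Euler: p_{n+1} = p_n + h·f(t_n, p_n).
t=1.000000, p=0.100000: f=0.251000 → p ← 0.100000 + 0.44·0.251000 = 0.210440
t=1.440000, p=0.210440: f=0.504963 → p ← 0.210440 + 0.44·0.504963 = 0.432624
t=1.880000, p=0.432624: f=0.941985 → p ← 0.432624 + 0.44·0.941985 = 0.847097
t=2.320000, p=0.847097: f=1.493350 → p ← 0.847097 + 0.44·1.493350 = 1.504171
p(2.76) ≈ 1.5042

1.5042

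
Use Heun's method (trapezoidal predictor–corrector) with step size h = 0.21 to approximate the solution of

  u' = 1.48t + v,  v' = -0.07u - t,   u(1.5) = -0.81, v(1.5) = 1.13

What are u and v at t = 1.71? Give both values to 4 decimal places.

Heun on (u,v): k1 = f(t_n, state_n); k2 = f(t_n + h, state_n + h·k1); state_{n+1} = state_n + (h/2)·(k1 + k2).
1.500000: (-0.810000, 1.130000)
  k1 = (3.350000, -1.443300)
  predictor → (-0.106500, 0.826907)
  k2 = (3.357707, -1.702545)
  → (-0.105691, 0.799686)
(u(1.71), v(1.71)) ≈ (-0.1057, 0.7997)

-0.1057, 0.7997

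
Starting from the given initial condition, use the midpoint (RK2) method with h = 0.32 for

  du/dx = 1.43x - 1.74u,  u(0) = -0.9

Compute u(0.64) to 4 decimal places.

-0.0994

Midpoint: k1 = f(x_n, u_n); k2 = f(x_n + h/2, u_n + (h/2)·k1); u_{n+1} = u_n + h·k2.
x=0.000000, u=-0.900000:
  k1 = f(0.000000, -0.900000) = 1.566000
  k2 = f(0.160000, -0.649440) = 1.358826
  u ← -0.900000 + 0.32·1.358826 = -0.465176
x=0.320000, u=-0.465176:
  k1 = f(0.320000, -0.465176) = 1.267006
  k2 = f(0.480000, -0.262455) = 1.143071
  u ← -0.465176 + 0.32·1.143071 = -0.099393
u(0.64) ≈ -0.0994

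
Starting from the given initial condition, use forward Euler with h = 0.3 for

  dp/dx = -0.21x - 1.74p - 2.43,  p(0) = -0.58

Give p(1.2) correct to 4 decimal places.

Euler: p_{n+1} = p_n + h·f(x_n, p_n).
x=0.000000, p=-0.580000: f=-1.420800 → p ← -0.580000 + 0.3·(-1.420800) = -1.006240
x=0.300000, p=-1.006240: f=-0.742142 → p ← -1.006240 + 0.3·(-0.742142) = -1.228883
x=0.600000, p=-1.228883: f=-0.417744 → p ← -1.228883 + 0.3·(-0.417744) = -1.354206
x=0.900000, p=-1.354206: f=-0.262682 → p ← -1.354206 + 0.3·(-0.262682) = -1.433010
p(1.2) ≈ -1.4330

-1.4330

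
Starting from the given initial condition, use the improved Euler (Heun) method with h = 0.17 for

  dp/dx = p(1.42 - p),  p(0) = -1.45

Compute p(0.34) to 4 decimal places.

-5.1801

Heun: k1 = f(x_n, p_n); k2 = f(x_n + h, p_n + h·k1); p_{n+1} = p_n + (h/2)·(k1 + k2).
x=0.000000, p=-1.450000:
  k1 = f(0.000000, -1.450000) = -4.161500
  k2 = f(0.170000, -2.157455) = -7.718198
  p ← -1.450000 + (0.17/2)·(-4.161500 + (-7.718198)) = -2.459774
x=0.170000, p=-2.459774:
  k1 = f(0.170000, -2.459774) = -9.543369
  k2 = f(0.340000, -4.082147) = -22.460574
  p ← -2.459774 + (0.17/2)·(-9.543369 + (-22.460574)) = -5.180110
p(0.34) ≈ -5.1801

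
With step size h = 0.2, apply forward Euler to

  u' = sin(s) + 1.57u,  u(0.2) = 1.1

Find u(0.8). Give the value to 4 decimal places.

Euler: u_{n+1} = u_n + h·f(s_n, u_n).
s=0.200000, u=1.100000: f=1.925669 → u ← 1.100000 + 0.2·1.925669 = 1.485134
s=0.400000, u=1.485134: f=2.721079 → u ← 1.485134 + 0.2·2.721079 = 2.029350
s=0.600000, u=2.029350: f=3.750721 → u ← 2.029350 + 0.2·3.750721 = 2.779494
u(0.8) ≈ 2.7795

2.7795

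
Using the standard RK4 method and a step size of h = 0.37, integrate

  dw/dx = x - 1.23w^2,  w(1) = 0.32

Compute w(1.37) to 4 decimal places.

0.6475

RK4: k1 = f(x_n, w_n); k2 = f(x_n + h/2, w_n + (h/2)·k1); k3 = f(x_n + h/2, w_n + (h/2)·k2); k4 = f(x_n + h, w_n + h·k3); w_{n+1} = w_n + (h/6)·(k1 + 2k2 + 2k3 + k4).
x=1.000000, w=0.320000:
  k1 = f(1.000000, 0.320000) = 0.874048
  k2 = f(1.185000, 0.481699) = 0.899598
  k3 = f(1.185000, 0.486426) = 0.893970
  k4 = f(1.370000, 0.650769) = 0.849095
  w ← 0.320000 + (0.37/6)·(k1 + 2k2 + 2k3 + k4) = 0.647467
w(1.37) ≈ 0.6475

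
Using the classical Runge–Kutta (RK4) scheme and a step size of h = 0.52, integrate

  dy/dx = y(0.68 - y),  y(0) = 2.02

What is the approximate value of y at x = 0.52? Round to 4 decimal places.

1.2655

RK4: k1 = f(x_n, y_n); k2 = f(x_n + h/2, y_n + (h/2)·k1); k3 = f(x_n + h/2, y_n + (h/2)·k2); k4 = f(x_n + h, y_n + h·k3); y_{n+1} = y_n + (h/6)·(k1 + 2k2 + 2k3 + k4).
x=0.000000, y=2.020000:
  k1 = f(0.000000, 2.020000) = -2.706800
  k2 = f(0.260000, 1.316232) = -0.837429
  k3 = f(0.260000, 1.802268) = -2.022629
  k4 = f(0.520000, 0.968233) = -0.279077
  y ← 2.020000 + (0.52/6)·(k1 + 2k2 + 2k3 + k4) = 1.265481
y(0.52) ≈ 1.2655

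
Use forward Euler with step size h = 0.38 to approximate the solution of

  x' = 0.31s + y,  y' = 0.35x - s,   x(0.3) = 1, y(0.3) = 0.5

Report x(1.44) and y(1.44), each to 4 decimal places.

Euler on (x,y): x_{n+1} = x_n + h·x', y_{n+1} = y_n + h·y'.
0.300000: (1.000000, 0.500000); f=(0.593000, 0.050000) → (1.225340, 0.519000)
0.680000: (1.225340, 0.519000); f=(0.729800, -0.251131) → (1.502664, 0.423570)
1.060000: (1.502664, 0.423570); f=(0.752170, -0.534068) → (1.788489, 0.220625)
(x(1.44), y(1.44)) ≈ (1.7885, 0.2206)

1.7885, 0.2206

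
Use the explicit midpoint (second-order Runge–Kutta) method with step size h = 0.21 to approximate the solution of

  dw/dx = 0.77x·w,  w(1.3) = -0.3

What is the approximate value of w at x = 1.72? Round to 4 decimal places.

Midpoint: k1 = f(x_n, w_n); k2 = f(x_n + h/2, w_n + (h/2)·k1); w_{n+1} = w_n + h·k2.
x=1.300000, w=-0.300000:
  k1 = f(1.300000, -0.300000) = -0.300300
  k2 = f(1.405000, -0.331531) = -0.358667
  w ← -0.300000 + 0.21·(-0.358667) = -0.375320
x=1.510000, w=-0.375320:
  k1 = f(1.510000, -0.375320) = -0.436385
  k2 = f(1.615000, -0.421141) = -0.523709
  w ← -0.375320 + 0.21·(-0.523709) = -0.485299
w(1.72) ≈ -0.4853

-0.4853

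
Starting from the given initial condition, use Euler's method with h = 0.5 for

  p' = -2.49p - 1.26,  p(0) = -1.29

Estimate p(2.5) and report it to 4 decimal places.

-0.5053

Euler: p_{n+1} = p_n + h·f(x_n, p_n).
x=0.000000, p=-1.290000: f=1.952100 → p ← -1.290000 + 0.5·1.952100 = -0.313950
x=0.500000, p=-0.313950: f=-0.478265 → p ← -0.313950 + 0.5·(-0.478265) = -0.553082
x=1.000000, p=-0.553082: f=0.117175 → p ← -0.553082 + 0.5·0.117175 = -0.494495
x=1.500000, p=-0.494495: f=-0.028708 → p ← -0.494495 + 0.5·(-0.028708) = -0.508849
x=2.000000, p=-0.508849: f=0.007033 → p ← -0.508849 + 0.5·0.007033 = -0.505332
p(2.5) ≈ -0.5053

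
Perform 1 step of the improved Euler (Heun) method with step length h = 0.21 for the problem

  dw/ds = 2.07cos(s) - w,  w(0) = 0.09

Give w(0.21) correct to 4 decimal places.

Heun: k1 = f(s_n, w_n); k2 = f(s_n + h, w_n + h·k1); w_{n+1} = w_n + (h/2)·(k1 + k2).
s=0.000000, w=0.090000:
  k1 = f(0.000000, 0.090000) = 1.980000
  k2 = f(0.210000, 0.505800) = 1.518724
  w ← 0.090000 + (0.21/2)·(1.980000 + 1.518724) = 0.457366
w(0.21) ≈ 0.4574

0.4574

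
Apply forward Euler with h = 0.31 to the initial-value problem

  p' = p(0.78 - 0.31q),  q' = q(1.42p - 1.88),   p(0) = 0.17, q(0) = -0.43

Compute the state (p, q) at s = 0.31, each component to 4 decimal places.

Euler on (p,q): p_{n+1} = p_n + h·p', q_{n+1} = q_n + h·q'.
0.000000: (0.170000, -0.430000); f=(0.155261, 0.704598) → (0.218131, -0.211575)
(p(0.31), q(0.31)) ≈ (0.2181, -0.2116)

0.2181, -0.2116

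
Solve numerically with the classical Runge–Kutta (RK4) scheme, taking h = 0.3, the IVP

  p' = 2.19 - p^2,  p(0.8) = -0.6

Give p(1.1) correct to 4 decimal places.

0.0201

RK4: k1 = f(x_n, p_n); k2 = f(x_n + h/2, p_n + (h/2)·k1); k3 = f(x_n + h/2, p_n + (h/2)·k2); k4 = f(x_n + h, p_n + h·k3); p_{n+1} = p_n + (h/6)·(k1 + 2k2 + 2k3 + k4).
x=0.800000, p=-0.600000:
  k1 = f(0.800000, -0.600000) = 1.830000
  k2 = f(0.950000, -0.325500) = 2.084050
  k3 = f(0.950000, -0.287393) = 2.107406
  k4 = f(1.100000, 0.032222) = 2.188962
  p ← -0.600000 + (0.3/6)·(k1 + 2k2 + 2k3 + k4) = 0.020094
p(1.1) ≈ 0.0201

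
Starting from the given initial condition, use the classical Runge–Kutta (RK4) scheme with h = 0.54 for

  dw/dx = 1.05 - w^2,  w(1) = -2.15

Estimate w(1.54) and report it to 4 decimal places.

RK4: k1 = f(x_n, w_n); k2 = f(x_n + h/2, w_n + (h/2)·k1); k3 = f(x_n + h/2, w_n + (h/2)·k2); k4 = f(x_n + h, w_n + h·k3); w_{n+1} = w_n + (h/6)·(k1 + 2k2 + 2k3 + k4).
x=1.000000, w=-2.150000:
  k1 = f(1.000000, -2.150000) = -3.572500
  k2 = f(1.270000, -3.114575) = -8.650577
  k3 = f(1.270000, -4.485656) = -19.071109
  k4 = f(1.540000, -12.448399) = -153.912633
  w ← -2.150000 + (0.54/6)·(k1 + 2k2 + 2k3 + k4) = -21.313566
w(1.54) ≈ -21.3136

-21.3136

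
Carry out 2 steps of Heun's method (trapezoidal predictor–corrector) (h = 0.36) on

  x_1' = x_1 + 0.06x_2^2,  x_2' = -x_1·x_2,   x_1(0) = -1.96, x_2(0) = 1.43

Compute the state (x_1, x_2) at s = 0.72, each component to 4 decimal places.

-3.3052, 8.3766

Heun on (x_1,x_2): k1 = f(s_n, state_n); k2 = f(s_n + h, state_n + h·k1); state_{n+1} = state_n + (h/2)·(k1 + k2).
0.000000: (-1.960000, 1.430000)
  k1 = (-1.837306, 2.802800)
  predictor → (-2.621430, 2.439008)
  k2 = (-2.264505, 6.393689)
  → (-2.698326, 3.085368)
0.360000: (-2.698326, 3.085368)
  k1 = (-2.127156, 8.325329)
  predictor → (-3.464102, 6.082486)
  k2 = (-1.244304, 21.070354)
  → (-3.305189, 8.376591)
(x_1(0.72), x_2(0.72)) ≈ (-3.3052, 8.3766)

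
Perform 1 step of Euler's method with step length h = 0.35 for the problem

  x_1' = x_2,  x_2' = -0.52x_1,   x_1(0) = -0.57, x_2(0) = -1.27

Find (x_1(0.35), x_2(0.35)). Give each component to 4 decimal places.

-1.0145, -1.1663

Euler on (x_1,x_2): x_1_{n+1} = x_1_n + h·x_1', x_2_{n+1} = x_2_n + h·x_2'.
0.000000: (-0.570000, -1.270000); f=(-1.270000, 0.296400) → (-1.014500, -1.166260)
(x_1(0.35), x_2(0.35)) ≈ (-1.0145, -1.1663)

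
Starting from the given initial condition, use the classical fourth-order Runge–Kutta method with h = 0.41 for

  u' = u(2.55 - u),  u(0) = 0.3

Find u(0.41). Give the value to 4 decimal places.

0.7001

RK4: k1 = f(t_n, u_n); k2 = f(t_n + h/2, u_n + (h/2)·k1); k3 = f(t_n + h/2, u_n + (h/2)·k2); k4 = f(t_n + h, u_n + h·k3); u_{n+1} = u_n + (h/6)·(k1 + 2k2 + 2k3 + k4).
t=0.000000, u=0.300000:
  k1 = f(0.000000, 0.300000) = 0.675000
  k2 = f(0.205000, 0.438375) = 0.925684
  k3 = f(0.205000, 0.489765) = 1.009031
  k4 = f(0.410000, 0.713703) = 1.310570
  u ← 0.300000 + (0.41/6)·(k1 + 2k2 + 2k3 + k4) = 0.700092
u(0.41) ≈ 0.7001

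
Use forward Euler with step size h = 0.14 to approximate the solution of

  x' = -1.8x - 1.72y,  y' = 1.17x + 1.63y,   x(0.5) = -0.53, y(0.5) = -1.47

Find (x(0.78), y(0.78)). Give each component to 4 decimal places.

Euler on (x,y): x_{n+1} = x_n + h·x', y_{n+1} = y_n + h·y'.
0.500000: (-0.530000, -1.470000); f=(3.482400, -3.016200) → (-0.042464, -1.892268)
0.640000: (-0.042464, -1.892268); f=(3.331136, -3.134080) → (0.423895, -2.331039)
(x(0.78), y(0.78)) ≈ (0.4239, -2.3310)

0.4239, -2.3310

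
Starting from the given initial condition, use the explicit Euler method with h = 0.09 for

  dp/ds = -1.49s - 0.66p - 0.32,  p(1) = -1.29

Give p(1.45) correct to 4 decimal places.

-1.7868

Euler: p_{n+1} = p_n + h·f(s_n, p_n).
s=1.000000, p=-1.290000: f=-0.958600 → p ← -1.290000 + 0.09·(-0.958600) = -1.376274
s=1.090000, p=-1.376274: f=-1.035759 → p ← -1.376274 + 0.09·(-1.035759) = -1.469492
s=1.180000, p=-1.469492: f=-1.108335 → p ← -1.469492 + 0.09·(-1.108335) = -1.569242
s=1.270000, p=-1.569242: f=-1.176600 → p ← -1.569242 + 0.09·(-1.176600) = -1.675136
s=1.360000, p=-1.675136: f=-1.240810 → p ← -1.675136 + 0.09·(-1.240810) = -1.786809
p(1.45) ≈ -1.7868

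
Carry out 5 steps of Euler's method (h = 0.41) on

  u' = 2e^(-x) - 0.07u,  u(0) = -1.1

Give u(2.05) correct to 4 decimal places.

1.0101

Euler: u_{n+1} = u_n + h·f(x_n, u_n).
x=0.000000, u=-1.100000: f=2.077000 → u ← -1.100000 + 0.41·2.077000 = -0.248430
x=0.410000, u=-0.248430: f=1.344691 → u ← -0.248430 + 0.41·1.344691 = 0.302893
x=0.820000, u=0.302893: f=0.859661 → u ← 0.302893 + 0.41·0.859661 = 0.655354
x=1.230000, u=0.655354: f=0.538710 → u ← 0.655354 + 0.41·0.538710 = 0.876225
x=1.640000, u=0.876225: f=0.326624 → u ← 0.876225 + 0.41·0.326624 = 1.010141
u(2.05) ≈ 1.0101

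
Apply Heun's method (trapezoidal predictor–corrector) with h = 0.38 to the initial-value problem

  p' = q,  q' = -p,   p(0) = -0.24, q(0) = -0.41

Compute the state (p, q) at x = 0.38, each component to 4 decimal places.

Heun on (p,q): k1 = f(x_n, state_n); k2 = f(x_n + h, state_n + h·k1); state_{n+1} = state_n + (h/2)·(k1 + k2).
0.000000: (-0.240000, -0.410000)
  k1 = (-0.410000, 0.240000)
  predictor → (-0.395800, -0.318800)
  k2 = (-0.318800, 0.395800)
  → (-0.378472, -0.289198)
(p(0.38), q(0.38)) ≈ (-0.3785, -0.2892)

-0.3785, -0.2892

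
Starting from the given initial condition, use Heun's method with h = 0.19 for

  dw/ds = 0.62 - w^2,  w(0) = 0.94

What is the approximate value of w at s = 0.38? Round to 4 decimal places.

Heun: k1 = f(s_n, w_n); k2 = f(s_n + h, w_n + h·k1); w_{n+1} = w_n + (h/2)·(k1 + k2).
s=0.000000, w=0.940000:
  k1 = f(0.000000, 0.940000) = -0.263600
  k2 = f(0.190000, 0.889916) = -0.171950
  w ← 0.940000 + (0.19/2)·(-0.263600 + (-0.171950)) = 0.898623
s=0.190000, w=0.898623:
  k1 = f(0.190000, 0.898623) = -0.187523
  k2 = f(0.380000, 0.862993) = -0.124758
  w ← 0.898623 + (0.19/2)·(-0.187523 + (-0.124758)) = 0.868956
w(0.38) ≈ 0.8690

0.8690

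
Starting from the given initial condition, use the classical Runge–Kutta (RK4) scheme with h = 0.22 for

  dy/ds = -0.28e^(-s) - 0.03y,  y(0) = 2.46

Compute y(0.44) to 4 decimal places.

2.3288

RK4: k1 = f(s_n, y_n); k2 = f(s_n + h/2, y_n + (h/2)·k1); k3 = f(s_n + h/2, y_n + (h/2)·k2); k4 = f(s_n + h, y_n + h·k3); y_{n+1} = y_n + (h/6)·(k1 + 2k2 + 2k3 + k4).
s=0.000000, y=2.460000:
  k1 = f(0.000000, 2.460000) = -0.353800
  k2 = f(0.110000, 2.421082) = -0.323466
  k3 = f(0.110000, 2.424419) = -0.323566
  k4 = f(0.220000, 2.388815) = -0.296370
  y ← 2.460000 + (0.22/6)·(k1 + 2k2 + 2k3 + k4) = 2.388711
s=0.220000, y=2.388711:
  k1 = f(0.220000, 2.388711) = -0.296367
  k2 = f(0.330000, 2.356111) = -0.271982
  k3 = f(0.330000, 2.358793) = -0.272062
  k4 = f(0.440000, 2.328858) = -0.250196
  y ← 2.388711 + (0.22/6)·(k1 + 2k2 + 2k3 + k4) = 2.328774
y(0.44) ≈ 2.3288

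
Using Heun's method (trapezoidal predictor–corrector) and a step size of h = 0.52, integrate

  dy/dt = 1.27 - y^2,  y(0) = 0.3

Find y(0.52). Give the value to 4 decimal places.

0.7200

Heun: k1 = f(t_n, y_n); k2 = f(t_n + h, y_n + h·k1); y_{n+1} = y_n + (h/2)·(k1 + k2).
t=0.000000, y=0.300000:
  k1 = f(0.000000, 0.300000) = 1.180000
  k2 = f(0.520000, 0.913600) = 0.435335
  y ← 0.300000 + (0.52/2)·(1.180000 + 0.435335) = 0.719987
y(0.52) ≈ 0.7200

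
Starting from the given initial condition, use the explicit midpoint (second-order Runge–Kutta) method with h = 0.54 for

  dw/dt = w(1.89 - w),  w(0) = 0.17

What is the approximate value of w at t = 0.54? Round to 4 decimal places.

Midpoint: k1 = f(t_n, w_n); k2 = f(t_n + h/2, w_n + (h/2)·k1); w_{n+1} = w_n + h·k2.
t=0.000000, w=0.170000:
  k1 = f(0.000000, 0.170000) = 0.292400
  k2 = f(0.270000, 0.248948) = 0.408537
  w ← 0.170000 + 0.54·0.408537 = 0.390610
w(0.54) ≈ 0.3906

0.3906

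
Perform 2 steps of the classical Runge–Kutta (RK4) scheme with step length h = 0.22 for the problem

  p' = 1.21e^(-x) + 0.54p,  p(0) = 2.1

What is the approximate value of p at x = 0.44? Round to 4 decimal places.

3.1536

RK4: k1 = f(x_n, p_n); k2 = f(x_n + h/2, p_n + (h/2)·k1); k3 = f(x_n + h/2, p_n + (h/2)·k2); k4 = f(x_n + h, p_n + h·k3); p_{n+1} = p_n + (h/6)·(k1 + 2k2 + 2k3 + k4).
x=0.000000, p=2.100000:
  k1 = f(0.000000, 2.100000) = 2.344000
  k2 = f(0.110000, 2.357840) = 2.357193
  k3 = f(0.110000, 2.359291) = 2.357977
  k4 = f(0.220000, 2.618755) = 2.385175
  p ← 2.100000 + (0.22/6)·(k1 + 2k2 + 2k3 + k4) = 2.619182
x=0.220000, p=2.619182:
  k1 = f(0.220000, 2.619182) = 2.385406
  k2 = f(0.330000, 2.881577) = 2.425949
  k3 = f(0.330000, 2.886037) = 2.428357
  k4 = f(0.440000, 3.153421) = 2.482131
  p ← 2.619182 + (0.22/6)·(k1 + 2k2 + 2k3 + k4) = 3.153641
p(0.44) ≈ 3.1536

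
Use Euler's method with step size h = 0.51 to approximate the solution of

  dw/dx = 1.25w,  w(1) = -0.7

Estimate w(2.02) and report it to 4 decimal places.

Euler: w_{n+1} = w_n + h·f(x_n, w_n).
x=1.000000, w=-0.700000: f=-0.875000 → w ← -0.700000 + 0.51·(-0.875000) = -1.146250
x=1.510000, w=-1.146250: f=-1.432813 → w ← -1.146250 + 0.51·(-1.432813) = -1.876984
w(2.02) ≈ -1.8770

-1.8770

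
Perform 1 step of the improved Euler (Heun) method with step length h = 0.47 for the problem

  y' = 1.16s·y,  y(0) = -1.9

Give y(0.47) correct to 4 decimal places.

Heun: k1 = f(s_n, y_n); k2 = f(s_n + h, y_n + h·k1); y_{n+1} = y_n + (h/2)·(k1 + k2).
s=0.000000, y=-1.900000:
  k1 = f(0.000000, -1.900000) = 0.000000
  k2 = f(0.470000, -1.900000) = -1.035880
  y ← -1.900000 + (0.47/2)·(0.000000 + (-1.035880)) = -2.143432
y(0.47) ≈ -2.1434

-2.1434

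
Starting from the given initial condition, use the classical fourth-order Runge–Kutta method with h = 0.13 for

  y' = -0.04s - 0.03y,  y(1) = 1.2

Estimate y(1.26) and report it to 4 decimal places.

1.1790

RK4: k1 = f(s_n, y_n); k2 = f(s_n + h/2, y_n + (h/2)·k1); k3 = f(s_n + h/2, y_n + (h/2)·k2); k4 = f(s_n + h, y_n + h·k3); y_{n+1} = y_n + (h/6)·(k1 + 2k2 + 2k3 + k4).
s=1.000000, y=1.200000:
  k1 = f(1.000000, 1.200000) = -0.076000
  k2 = f(1.065000, 1.195060) = -0.078452
  k3 = f(1.065000, 1.194901) = -0.078447
  k4 = f(1.130000, 1.189802) = -0.080894
  y ← 1.200000 + (0.13/6)·(k1 + 2k2 + 2k3 + k4) = 1.189802
s=1.130000, y=1.189802:
  k1 = f(1.130000, 1.189802) = -0.080894
  k2 = f(1.195000, 1.184544) = -0.083336
  k3 = f(1.195000, 1.184385) = -0.083332
  k4 = f(1.260000, 1.178969) = -0.085769
  y ← 1.189802 + (0.13/6)·(k1 + 2k2 + 2k3 + k4) = 1.178968
y(1.26) ≈ 1.1790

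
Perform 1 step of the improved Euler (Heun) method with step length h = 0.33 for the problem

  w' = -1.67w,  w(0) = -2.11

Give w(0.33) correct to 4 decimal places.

Heun: k1 = f(s_n, w_n); k2 = f(s_n + h, w_n + h·k1); w_{n+1} = w_n + (h/2)·(k1 + k2).
s=0.000000, w=-2.110000:
  k1 = f(0.000000, -2.110000) = 3.523700
  k2 = f(0.330000, -0.947179) = 1.581789
  w ← -2.110000 + (0.33/2)·(3.523700 + 1.581789) = -1.267594
w(0.33) ≈ -1.2676

-1.2676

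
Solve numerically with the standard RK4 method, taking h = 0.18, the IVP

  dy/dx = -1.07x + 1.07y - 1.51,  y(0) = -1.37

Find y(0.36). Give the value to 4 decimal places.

-2.7561

RK4: k1 = f(x_n, y_n); k2 = f(x_n + h/2, y_n + (h/2)·k1); k3 = f(x_n + h/2, y_n + (h/2)·k2); k4 = f(x_n + h, y_n + h·k3); y_{n+1} = y_n + (h/6)·(k1 + 2k2 + 2k3 + k4).
x=0.000000, y=-1.370000:
  k1 = f(0.000000, -1.370000) = -2.975900
  k2 = f(0.090000, -1.637831) = -3.358779
  k3 = f(0.090000, -1.672290) = -3.395650
  k4 = f(0.180000, -1.981217) = -3.822502
  y ← -1.370000 + (0.18/6)·(k1 + 2k2 + 2k3 + k4) = -1.979218
x=0.180000, y=-1.979218:
  k1 = f(0.180000, -1.979218) = -3.820363
  k2 = f(0.270000, -2.323051) = -4.284564
  k3 = f(0.270000, -2.364829) = -4.329267
  k4 = f(0.360000, -2.758486) = -4.846780
  y ← -1.979218 + (0.18/6)·(k1 + 2k2 + 2k3 + k4) = -2.756062
y(0.36) ≈ -2.7561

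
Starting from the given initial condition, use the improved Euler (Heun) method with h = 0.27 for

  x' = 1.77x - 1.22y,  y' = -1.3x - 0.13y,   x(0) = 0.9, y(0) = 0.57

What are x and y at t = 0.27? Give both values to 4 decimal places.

Heun on (x,y): k1 = f(t_n, state_n); k2 = f(t_n + h, state_n + h·k1); state_{n+1} = state_n + (h/2)·(k1 + k2).
0.000000: (0.900000, 0.570000)
  k1 = (0.897600, -1.244100)
  predictor → (1.142352, 0.234093)
  k2 = (1.736370, -1.515490)
  → (1.255586, 0.197455)
(x(0.27), y(0.27)) ≈ (1.2556, 0.1975)

1.2556, 0.1975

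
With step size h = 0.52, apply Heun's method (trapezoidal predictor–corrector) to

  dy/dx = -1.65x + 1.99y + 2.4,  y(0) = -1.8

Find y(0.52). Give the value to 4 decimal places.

-2.9557

Heun: k1 = f(x_n, y_n); k2 = f(x_n + h, y_n + h·k1); y_{n+1} = y_n + (h/2)·(k1 + k2).
x=0.000000, y=-1.800000:
  k1 = f(0.000000, -1.800000) = -1.182000
  k2 = f(0.520000, -2.414640) = -3.263134
  y ← -1.800000 + (0.52/2)·(-1.182000 + (-3.263134)) = -2.955735
y(0.52) ≈ -2.9557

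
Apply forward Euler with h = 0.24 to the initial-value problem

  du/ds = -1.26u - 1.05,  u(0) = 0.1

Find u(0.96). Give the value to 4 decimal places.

Euler: u_{n+1} = u_n + h·f(s_n, u_n).
s=0.000000, u=0.100000: f=-1.176000 → u ← 0.100000 + 0.24·(-1.176000) = -0.182240
s=0.240000, u=-0.182240: f=-0.820378 → u ← -0.182240 + 0.24·(-0.820378) = -0.379131
s=0.480000, u=-0.379131: f=-0.572295 → u ← -0.379131 + 0.24·(-0.572295) = -0.516482
s=0.720000, u=-0.516482: f=-0.399233 → u ← -0.516482 + 0.24·(-0.399233) = -0.612298
u(0.96) ≈ -0.6123

-0.6123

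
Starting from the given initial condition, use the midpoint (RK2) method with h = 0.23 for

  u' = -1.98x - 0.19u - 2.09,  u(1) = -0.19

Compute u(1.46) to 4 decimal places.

-2.1712

Midpoint: k1 = f(x_n, u_n); k2 = f(x_n + h/2, u_n + (h/2)·k1); u_{n+1} = u_n + h·k2.
x=1.000000, u=-0.190000:
  k1 = f(1.000000, -0.190000) = -4.033900
  k2 = f(1.115000, -0.653899) = -4.173459
  u ← -0.190000 + 0.23·(-4.173459) = -1.149896
x=1.230000, u=-1.149896:
  k1 = f(1.230000, -1.149896) = -4.306920
  k2 = f(1.345000, -1.645191) = -4.440514
  u ← -1.149896 + 0.23·(-4.440514) = -2.171214
u(1.46) ≈ -2.1712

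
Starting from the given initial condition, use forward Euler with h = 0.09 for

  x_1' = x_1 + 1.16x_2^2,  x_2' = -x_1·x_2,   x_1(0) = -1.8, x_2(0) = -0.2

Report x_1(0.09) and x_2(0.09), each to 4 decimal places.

-1.9578, -0.2324

Euler on (x_1,x_2): x_1_{n+1} = x_1_n + h·x_1', x_2_{n+1} = x_2_n + h·x_2'.
0.000000: (-1.800000, -0.200000); f=(-1.753600, -0.360000) → (-1.957824, -0.232400)
(x_1(0.09), x_2(0.09)) ≈ (-1.9578, -0.2324)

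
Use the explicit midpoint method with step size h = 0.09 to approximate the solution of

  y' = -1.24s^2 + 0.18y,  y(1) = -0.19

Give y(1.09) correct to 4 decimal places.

-0.3159

Midpoint: k1 = f(s_n, y_n); k2 = f(s_n + h/2, y_n + (h/2)·k1); y_{n+1} = y_n + h·k2.
s=1.000000, y=-0.190000:
  k1 = f(1.000000, -0.190000) = -1.274200
  k2 = f(1.045000, -0.247339) = -1.398632
  y ← -0.190000 + 0.09·(-1.398632) = -0.315877
y(1.09) ≈ -0.3159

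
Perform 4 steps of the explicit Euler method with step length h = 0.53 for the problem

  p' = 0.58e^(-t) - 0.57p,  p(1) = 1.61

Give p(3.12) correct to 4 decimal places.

0.5032

Euler: p_{n+1} = p_n + h·f(t_n, p_n).
t=1.000000, p=1.610000: f=-0.704330 → p ← 1.610000 + 0.53·(-0.704330) = 1.236705
t=1.530000, p=1.236705: f=-0.579331 → p ← 1.236705 + 0.53·(-0.579331) = 0.929660
t=2.060000, p=0.929660: f=-0.455983 → p ← 0.929660 + 0.53·(-0.455983) = 0.687989
t=2.590000, p=0.687989: f=-0.348642 → p ← 0.687989 + 0.53·(-0.348642) = 0.503209
p(3.12) ≈ 0.5032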